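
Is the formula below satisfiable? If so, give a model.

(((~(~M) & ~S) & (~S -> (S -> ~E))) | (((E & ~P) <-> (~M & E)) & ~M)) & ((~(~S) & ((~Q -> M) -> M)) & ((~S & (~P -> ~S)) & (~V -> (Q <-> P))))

Unsatisfiable — no assignment works.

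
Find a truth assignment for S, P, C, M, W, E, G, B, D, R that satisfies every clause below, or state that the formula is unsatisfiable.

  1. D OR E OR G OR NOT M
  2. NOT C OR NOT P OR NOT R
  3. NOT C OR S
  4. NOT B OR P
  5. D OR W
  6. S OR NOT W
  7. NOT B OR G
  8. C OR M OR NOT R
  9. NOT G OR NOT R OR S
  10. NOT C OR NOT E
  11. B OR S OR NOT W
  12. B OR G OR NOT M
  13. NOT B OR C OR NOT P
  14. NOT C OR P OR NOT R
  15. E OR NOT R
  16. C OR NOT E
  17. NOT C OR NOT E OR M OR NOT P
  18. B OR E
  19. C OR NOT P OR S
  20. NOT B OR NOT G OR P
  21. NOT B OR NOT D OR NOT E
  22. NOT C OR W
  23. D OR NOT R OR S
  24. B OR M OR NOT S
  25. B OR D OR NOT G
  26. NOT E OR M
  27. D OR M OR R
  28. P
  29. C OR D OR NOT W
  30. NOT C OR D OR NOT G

S = True, P = True, C = True, M = False, W = True, E = False, G = True, B = True, D = True, R = False

Unit clause (P) forces P = True.
Try S = False:
  (NOT C OR S) forces C = False.
  clause (C OR NOT P OR S) is falsified — backtrack.
So S = True.
Try C = False:
  (NOT B OR C OR NOT P) forces B = False.
  (C OR NOT E) forces E = False.
  clause (B OR E) is falsified — backtrack.
So C = True.
  then (NOT C OR NOT P OR NOT R) forces R = False.
  then (NOT C OR NOT E) forces E = False.
  then (B OR E) forces B = True.
  then (NOT C OR W) forces W = True.
  then (NOT B OR G) forces G = True.
  then (NOT C OR D OR NOT G) forces D = True.
Set M = False.
All clauses satisfied.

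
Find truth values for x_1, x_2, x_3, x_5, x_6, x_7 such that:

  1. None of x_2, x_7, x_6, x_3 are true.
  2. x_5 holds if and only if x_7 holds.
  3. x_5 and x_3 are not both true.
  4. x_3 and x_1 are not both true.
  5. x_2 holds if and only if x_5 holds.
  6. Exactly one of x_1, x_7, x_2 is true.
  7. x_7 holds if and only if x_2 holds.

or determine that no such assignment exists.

x_1: True, x_2: False, x_3: False, x_5: False, x_6: False, x_7: False

  (1) {x_2, x_7, x_6, x_3}: 0 true — none ✓
  (2) x_5=F, x_7=F — same ✓
  (3) x_5=F, x_3=F — not both ✓
  (4) x_3=F, x_1=T — not both ✓
  (5) x_2=F, x_5=F — same ✓
  (6) {x_1, x_7, x_2}: 1 true — exactly one ✓
  (7) x_7=F, x_2=F — same ✓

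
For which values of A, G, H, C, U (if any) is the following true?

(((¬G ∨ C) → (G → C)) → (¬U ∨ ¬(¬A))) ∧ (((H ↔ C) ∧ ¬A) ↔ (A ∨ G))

A = False, G = False, H = True, C = False, U = False

  ((¬G ∨ C) → (G → C)) → (¬U ∨ ¬(¬A)) = True
    (¬G ∨ C) → (G → C) = True
      ¬G ∨ C = True
        ¬G = True
      G → C = True
    ¬U ∨ ¬(¬A) = True
      ¬U = True
      ¬(¬A) = False
        ¬A = True
  ((H ↔ C) ∧ ¬A) ↔ (A ∨ G) = True
    (H ↔ C) ∧ ¬A = False
      H ↔ C = False
      ¬A = True
    A ∨ G = False
Both conjuncts True, so the formula holds.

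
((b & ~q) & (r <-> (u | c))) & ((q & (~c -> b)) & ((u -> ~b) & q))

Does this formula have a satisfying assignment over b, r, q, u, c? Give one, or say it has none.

Unsatisfiable — no assignment works.

Case q = True: the conjunct ~q is False.
Case q = False: the conjunct q is False.
Both cases fail — unsatisfiable.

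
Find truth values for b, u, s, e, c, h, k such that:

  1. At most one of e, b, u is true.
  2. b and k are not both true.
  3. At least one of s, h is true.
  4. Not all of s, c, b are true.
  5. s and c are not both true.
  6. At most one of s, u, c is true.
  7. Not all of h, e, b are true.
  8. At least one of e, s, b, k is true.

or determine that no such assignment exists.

b = False, u = False, s = False, e = True, c = True, h = True, k = True

  (1) {e, b, u}: 1 true — at most one ✓
  (2) b=F, k=T — not both ✓
  (3) {s, h}: 1 true — at least one ✓
  (4) {s, c, b}: 1/3 true — not all ✓
  (5) s=F, c=T — not both ✓
  (6) {s, u, c}: 1 true — at most one ✓
  (7) {h, e, b}: 2/3 true — not all ✓
  (8) {e, s, b, k}: 2 true — at least one ✓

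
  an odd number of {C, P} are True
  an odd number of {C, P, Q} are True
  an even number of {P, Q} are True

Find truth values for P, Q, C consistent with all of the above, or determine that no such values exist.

P = False, Q = False, C = True

{C, P}: 1 true → odd ✓
{C, P, Q}: 1 true → odd ✓
{P, Q}: 0 true → even ✓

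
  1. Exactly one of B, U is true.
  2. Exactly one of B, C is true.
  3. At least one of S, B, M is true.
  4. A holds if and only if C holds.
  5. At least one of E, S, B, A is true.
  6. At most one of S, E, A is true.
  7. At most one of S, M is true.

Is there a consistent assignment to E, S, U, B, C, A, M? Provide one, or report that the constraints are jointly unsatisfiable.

E=F, S=F, U=T, B=F, C=T, A=T, M=T

  (1) {B, U}: 1 true — exactly one ✓
  (2) {B, C}: 1 true — exactly one ✓
  (3) {S, B, M}: 1 true — at least one ✓
  (4) A=T, C=T — same ✓
  (5) {E, S, B, A}: 1 true — at least one ✓
  (6) {S, E, A}: 1 true — at most one ✓
  (7) {S, M}: 1 true — at most one ✓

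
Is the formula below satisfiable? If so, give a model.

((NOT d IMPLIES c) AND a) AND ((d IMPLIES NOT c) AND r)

a: True; r: True; d: True; c: False

  (NOT d IMPLIES c) AND a = True
    NOT d IMPLIES c = True
      NOT d = False
  (d IMPLIES NOT c) AND r = True
    d IMPLIES NOT c = True
      NOT c = True
Both conjuncts True, so the formula holds.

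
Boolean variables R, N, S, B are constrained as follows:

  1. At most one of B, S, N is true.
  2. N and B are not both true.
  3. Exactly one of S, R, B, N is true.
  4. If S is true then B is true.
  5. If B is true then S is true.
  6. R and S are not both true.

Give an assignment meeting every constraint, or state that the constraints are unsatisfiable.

R=F; N=T; S=F; B=F

  (1) {B, S, N}: 1 true — at most one ✓
  (2) N=T, B=F — not both ✓
  (3) {S, R, B, N}: 1 true — exactly one ✓
  (4) S=F ⇒ B: vacuous ✓
  (5) B=F ⇒ S: vacuous ✓
  (6) R=F, S=F — not both ✓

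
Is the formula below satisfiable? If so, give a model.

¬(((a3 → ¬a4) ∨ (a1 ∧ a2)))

a1 = True, a2 = False, a3 = True, a4 = True

  ¬(((a3 → ¬a4) ∨ (a1 ∧ a2))) = True
    (a3 → ¬a4) ∨ (a1 ∧ a2) = False
      a3 → ¬a4 = False
        ¬a4 = False
      a1 ∧ a2 = False
The formula evaluates to True.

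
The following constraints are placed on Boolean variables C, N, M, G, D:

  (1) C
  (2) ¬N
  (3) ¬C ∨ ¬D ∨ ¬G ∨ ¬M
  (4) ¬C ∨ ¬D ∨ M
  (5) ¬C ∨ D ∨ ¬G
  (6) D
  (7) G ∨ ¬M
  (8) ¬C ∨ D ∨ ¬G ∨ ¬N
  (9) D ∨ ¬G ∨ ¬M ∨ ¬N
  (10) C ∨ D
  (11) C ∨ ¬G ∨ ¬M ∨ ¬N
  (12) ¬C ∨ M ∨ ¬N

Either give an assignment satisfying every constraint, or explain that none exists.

The formula is unsatisfiable.

Case C = True:
  (¬N) forces N = False.
  (D) forces D = True.
  (¬C ∨ ¬D ∨ M) forces M = True.
  (¬C ∨ ¬D ∨ ¬G ∨ ¬M) forces G = False.
  Clause (G ∨ ¬M) is falsified — contradiction.
Case C = False:
  Clause (C) is falsified — contradiction.
Both cases fail, so the formula is unsatisfiable.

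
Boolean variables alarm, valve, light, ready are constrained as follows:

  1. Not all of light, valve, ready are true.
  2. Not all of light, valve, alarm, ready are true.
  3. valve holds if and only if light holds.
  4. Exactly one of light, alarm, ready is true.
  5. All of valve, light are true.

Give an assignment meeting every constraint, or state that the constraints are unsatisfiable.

alarm=F; valve=T; light=T; ready=F

  (1) {light, valve, ready}: 2/3 true — not all ✓
  (2) {light, valve, alarm, ready}: 2/4 true — not all ✓
  (3) valve=T, light=T — same ✓
  (4) {light, alarm, ready}: 1 true — exactly one ✓
  (5) {valve, light}: all 2 true ✓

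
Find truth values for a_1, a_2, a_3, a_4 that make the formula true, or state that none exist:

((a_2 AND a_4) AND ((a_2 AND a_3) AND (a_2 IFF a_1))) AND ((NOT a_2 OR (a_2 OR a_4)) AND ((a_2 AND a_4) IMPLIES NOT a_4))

Unsatisfiable

Case a_2 = True: the formula simplifies to (a_4 AND (a_3 AND a_1)) AND (a_4 IMPLIES NOT a_4).
  a_4 = True: the conjunct a_4 IMPLIES NOT a_4 becomes True IMPLIES NOT True = False.
  a_4 = False: the conjunct a_4 is False.
Case a_2 = False: the conjunct a_2 is False.
Both cases fail — unsatisfiable.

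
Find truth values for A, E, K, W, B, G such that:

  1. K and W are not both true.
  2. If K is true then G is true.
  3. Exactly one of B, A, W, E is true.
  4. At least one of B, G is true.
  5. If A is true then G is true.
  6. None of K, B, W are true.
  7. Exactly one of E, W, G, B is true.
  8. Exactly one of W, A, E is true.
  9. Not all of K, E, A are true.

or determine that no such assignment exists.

A = True, E = False, K = False, W = False, B = False, G = True

  (1) K=F, W=F — not both ✓
  (2) K=F ⇒ G: vacuous ✓
  (3) {B, A, W, E}: 1 true — exactly one ✓
  (4) {B, G}: 1 true — at least one ✓
  (5) A=T ⇒ G: T ✓
  (6) {K, B, W}: 0 true — none ✓
  (7) {E, W, G, B}: 1 true — exactly one ✓
  (8) {W, A, E}: 1 true — exactly one ✓
  (9) {K, E, A}: 1/3 true — not all ✓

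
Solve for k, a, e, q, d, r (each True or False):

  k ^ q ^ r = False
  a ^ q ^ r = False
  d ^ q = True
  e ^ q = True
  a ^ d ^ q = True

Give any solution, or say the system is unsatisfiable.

k = False; a = False; e = True; q = False; d = True; r = False

k ^ q ^ r = F ^ F ^ F = False ✓
a ^ q ^ r = F ^ F ^ F = False ✓
d ^ q = T ^ F = True ✓
e ^ q = T ^ F = True ✓
a ^ d ^ q = F ^ T ^ F = True ✓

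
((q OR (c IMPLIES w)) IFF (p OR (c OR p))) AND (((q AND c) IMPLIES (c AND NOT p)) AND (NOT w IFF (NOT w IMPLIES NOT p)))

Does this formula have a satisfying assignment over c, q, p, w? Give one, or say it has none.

c: True, q: True, p: False, w: False

  (q OR (c IMPLIES w)) IFF (p OR (c OR p)) = True
    q OR (c IMPLIES w) = True
      c IMPLIES w = False
    p OR (c OR p) = True
      c OR p = True
  ((q AND c) IMPLIES (c AND NOT p)) AND (NOT w IFF (NOT w IMPLIES NOT p)) = True
    (q AND c) IMPLIES (c AND NOT p) = True
      q AND c = True
      c AND NOT p = True
        NOT p = True
    NOT w IFF (NOT w IMPLIES NOT p) = True
      NOT w = True
      NOT w IMPLIES NOT p = True
        NOT w = True
        NOT p = True
Both conjuncts True, so the formula holds.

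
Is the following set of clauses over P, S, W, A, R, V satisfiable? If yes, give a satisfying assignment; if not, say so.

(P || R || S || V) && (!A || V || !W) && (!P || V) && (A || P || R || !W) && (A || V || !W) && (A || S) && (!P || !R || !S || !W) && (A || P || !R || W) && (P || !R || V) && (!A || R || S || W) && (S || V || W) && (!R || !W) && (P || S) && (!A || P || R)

P: False, S: True, W: False, A: True, R: True, V: True

Set P = False.
  then (P || S) forces S = True.
Try W = True:
  (!R || !W) forces R = False.
  (A || P || R || !W) forces A = True.
  clause (!A || P || R) is falsified — backtrack.
So W = False.
Set A = True.
  then (!A || P || R) forces R = True.
  then (P || !R || V) forces V = True.
All clauses satisfied.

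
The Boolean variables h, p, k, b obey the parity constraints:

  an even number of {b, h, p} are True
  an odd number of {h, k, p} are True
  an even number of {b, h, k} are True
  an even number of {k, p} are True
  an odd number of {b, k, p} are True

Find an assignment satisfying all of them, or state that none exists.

h = True, p = False, k = False, b = True

{b, h, p}: 2 true → even ✓
{h, k, p}: 1 true → odd ✓
{b, h, k}: 2 true → even ✓
{k, p}: 0 true → even ✓
{b, k, p}: 1 true → odd ✓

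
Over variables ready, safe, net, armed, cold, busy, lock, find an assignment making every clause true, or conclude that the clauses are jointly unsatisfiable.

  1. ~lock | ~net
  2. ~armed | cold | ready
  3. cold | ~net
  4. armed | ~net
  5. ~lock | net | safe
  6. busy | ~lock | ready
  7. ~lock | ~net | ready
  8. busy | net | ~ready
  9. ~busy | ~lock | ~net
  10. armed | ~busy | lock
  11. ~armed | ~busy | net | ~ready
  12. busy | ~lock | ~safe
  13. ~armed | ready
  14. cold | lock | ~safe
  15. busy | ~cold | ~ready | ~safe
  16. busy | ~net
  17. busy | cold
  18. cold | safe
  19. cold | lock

ready=F, safe=T, net=F, armed=F, cold=T, busy=F, lock=F

Set ready = False.
  then (~armed | ready) forces armed = False.
  then (armed | ~net) forces net = False.
Set safe = True.
Set cold = True.
Set busy = False.
  then (busy | ~lock | ready) forces lock = False.
All clauses satisfied.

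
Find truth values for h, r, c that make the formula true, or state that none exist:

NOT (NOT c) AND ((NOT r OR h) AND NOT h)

h = False, r = False, c = True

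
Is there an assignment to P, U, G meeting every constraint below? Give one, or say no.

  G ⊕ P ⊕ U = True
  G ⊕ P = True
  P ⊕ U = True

P = True, U = False, G = False

G ⊕ P ⊕ U = F ⊕ T ⊕ F = True ✓
G ⊕ P = F ⊕ T = True ✓
P ⊕ U = T ⊕ F = True ✓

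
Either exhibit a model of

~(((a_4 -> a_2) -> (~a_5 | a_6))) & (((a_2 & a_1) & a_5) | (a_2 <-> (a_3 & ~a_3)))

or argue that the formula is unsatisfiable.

a_1 = True, a_2 = True, a_3 = False, a_4 = False, a_5 = True, a_6 = False

  ~(((a_4 -> a_2) -> (~a_5 | a_6))) = True
    (a_4 -> a_2) -> (~a_5 | a_6) = False
      a_4 -> a_2 = True
      ~a_5 | a_6 = False
        ~a_5 = False
  ((a_2 & a_1) & a_5) | (a_2 <-> (a_3 & ~a_3)) = True
    (a_2 & a_1) & a_5 = True
      a_2 & a_1 = True
    a_2 <-> (a_3 & ~a_3) = False
      a_3 & ~a_3 = False
        ~a_3 = True
Both conjuncts True, so the formula holds.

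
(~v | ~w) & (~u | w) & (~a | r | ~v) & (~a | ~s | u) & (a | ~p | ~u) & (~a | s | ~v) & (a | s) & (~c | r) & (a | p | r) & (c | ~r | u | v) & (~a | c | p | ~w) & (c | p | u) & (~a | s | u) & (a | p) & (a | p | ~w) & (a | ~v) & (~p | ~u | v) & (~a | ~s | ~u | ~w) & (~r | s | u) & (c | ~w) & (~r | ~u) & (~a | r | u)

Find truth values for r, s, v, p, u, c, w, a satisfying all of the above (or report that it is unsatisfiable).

Set r = True.
  then (~r | ~u) forces u = False.
  then (~r | s | u) forces s = True.
  then (~a | ~s | u) forces a = False.
  then (a | p) forces p = True.
  then (a | ~v) forces v = False.
  then (c | ~r | u | v) forces c = True.
Set w = False.
All clauses satisfied.

r = True; s = True; v = False; p = True; u = False; c = True; w = False; a = False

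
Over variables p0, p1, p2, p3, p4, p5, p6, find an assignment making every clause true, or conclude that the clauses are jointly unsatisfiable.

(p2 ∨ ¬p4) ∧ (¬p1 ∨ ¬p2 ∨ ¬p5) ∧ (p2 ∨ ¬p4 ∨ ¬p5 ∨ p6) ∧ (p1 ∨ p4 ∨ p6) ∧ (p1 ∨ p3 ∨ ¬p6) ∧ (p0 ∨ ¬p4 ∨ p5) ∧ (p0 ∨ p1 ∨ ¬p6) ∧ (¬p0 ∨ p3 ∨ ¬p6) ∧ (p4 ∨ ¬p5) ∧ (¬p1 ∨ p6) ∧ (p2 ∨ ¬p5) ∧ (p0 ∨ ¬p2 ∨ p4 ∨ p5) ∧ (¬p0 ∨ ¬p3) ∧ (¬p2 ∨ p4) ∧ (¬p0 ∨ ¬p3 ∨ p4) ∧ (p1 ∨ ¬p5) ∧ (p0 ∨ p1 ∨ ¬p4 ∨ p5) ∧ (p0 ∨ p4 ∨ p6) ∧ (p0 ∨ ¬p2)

Set p0 = False.
  then (p0 ∨ ¬p2) forces p2 = False.
  then (p2 ∨ ¬p4) forces p4 = False.
  then (p4 ∨ ¬p5) forces p5 = False.
  then (p0 ∨ p4 ∨ p6) forces p6 = True.
  then (p0 ∨ p1 ∨ ¬p6) forces p1 = True.
Set p3 = False.
All clauses satisfied.

p0 = False, p1 = True, p2 = False, p3 = False, p4 = False, p5 = False, p6 = True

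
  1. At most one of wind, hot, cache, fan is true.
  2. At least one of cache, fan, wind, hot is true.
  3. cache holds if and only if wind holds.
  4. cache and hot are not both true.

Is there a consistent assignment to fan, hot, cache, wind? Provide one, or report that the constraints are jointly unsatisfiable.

fan=F; hot=T; cache=F; wind=F

  (1) {wind, hot, cache, fan}: 1 true — at most one ✓
  (2) {cache, fan, wind, hot}: 1 true — at least one ✓
  (3) cache=F, wind=F — same ✓
  (4) cache=F, hot=T — not both ✓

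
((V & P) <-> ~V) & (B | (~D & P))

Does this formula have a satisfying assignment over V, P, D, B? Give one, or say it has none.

V = True, P = False, D = True, B = True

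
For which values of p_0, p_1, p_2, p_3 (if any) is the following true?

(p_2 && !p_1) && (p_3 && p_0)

p_0: True; p_1: False; p_2: True; p_3: True

  p_2 && !p_1 = True
    !p_1 = True
  p_3 && p_0 = True
Both conjuncts True, so the formula holds.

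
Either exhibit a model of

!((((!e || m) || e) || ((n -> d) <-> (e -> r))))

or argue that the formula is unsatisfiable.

No satisfying assignment exists.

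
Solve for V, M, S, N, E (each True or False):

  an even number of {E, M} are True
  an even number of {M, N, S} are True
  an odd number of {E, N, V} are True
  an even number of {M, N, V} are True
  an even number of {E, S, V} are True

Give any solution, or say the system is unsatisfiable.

The formula is unsatisfiable.

Adding constraints 1, 3, 4 mod 2: every variable appears an even number of times on the left, so the left side is 0.
But the right sides sum to 1 (mod 2). 0 ≠ 1 — the system is inconsistent.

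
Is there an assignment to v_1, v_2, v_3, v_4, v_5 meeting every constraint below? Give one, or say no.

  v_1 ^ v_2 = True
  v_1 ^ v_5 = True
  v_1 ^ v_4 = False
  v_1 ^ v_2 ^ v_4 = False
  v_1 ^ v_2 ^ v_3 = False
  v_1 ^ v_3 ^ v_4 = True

v_1: True, v_2: False, v_3: True, v_4: True, v_5: False

v_1 ^ v_2 = T ^ F = True ✓
v_1 ^ v_5 = T ^ F = True ✓
v_1 ^ v_4 = T ^ T = False ✓
v_1 ^ v_2 ^ v_4 = T ^ F ^ T = False ✓
v_1 ^ v_2 ^ v_3 = T ^ F ^ T = False ✓
v_1 ^ v_3 ^ v_4 = T ^ T ^ T = True ✓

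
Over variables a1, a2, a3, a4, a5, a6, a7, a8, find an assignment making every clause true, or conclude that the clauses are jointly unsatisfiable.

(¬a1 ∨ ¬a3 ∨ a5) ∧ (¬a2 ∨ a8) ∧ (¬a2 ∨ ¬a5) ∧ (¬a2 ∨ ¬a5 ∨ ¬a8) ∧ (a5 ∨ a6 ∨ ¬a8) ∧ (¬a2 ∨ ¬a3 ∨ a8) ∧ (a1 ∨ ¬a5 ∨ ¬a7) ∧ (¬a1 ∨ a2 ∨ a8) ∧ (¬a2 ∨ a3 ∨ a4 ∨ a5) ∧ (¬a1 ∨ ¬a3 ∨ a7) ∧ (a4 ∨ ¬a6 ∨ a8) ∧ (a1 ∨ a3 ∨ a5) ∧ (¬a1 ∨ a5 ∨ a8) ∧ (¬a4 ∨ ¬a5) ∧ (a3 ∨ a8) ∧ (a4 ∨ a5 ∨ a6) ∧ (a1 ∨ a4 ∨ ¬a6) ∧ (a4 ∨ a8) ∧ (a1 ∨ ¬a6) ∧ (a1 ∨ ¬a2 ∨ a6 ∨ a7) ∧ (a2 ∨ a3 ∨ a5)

Set a1 = True.
Set a2 = False.
  then (¬a1 ∨ a2 ∨ a8) forces a8 = True.
Set a3 = True.
  then (¬a1 ∨ ¬a3 ∨ a5) forces a5 = True.
  then (¬a1 ∨ ¬a3 ∨ a7) forces a7 = True.
  then (¬a4 ∨ ¬a5) forces a4 = False.
Set a6 = False.
All clauses satisfied.

a1: True, a2: False, a3: True, a4: False, a5: True, a6: False, a7: True, a8: True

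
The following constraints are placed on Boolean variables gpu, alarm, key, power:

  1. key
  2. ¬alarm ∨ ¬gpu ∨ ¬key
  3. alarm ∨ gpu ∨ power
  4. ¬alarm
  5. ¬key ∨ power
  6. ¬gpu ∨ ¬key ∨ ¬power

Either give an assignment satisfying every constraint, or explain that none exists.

Unit clause (key) forces key = True.
Unit clause (¬alarm) forces alarm = False.
In (¬key ∨ power) only power is left, so power = True.
In (¬gpu ∨ ¬key ∨ ¬power) only ¬gpu is left, so gpu = False.
All clauses satisfied.

gpu: False, alarm: False, key: True, power: True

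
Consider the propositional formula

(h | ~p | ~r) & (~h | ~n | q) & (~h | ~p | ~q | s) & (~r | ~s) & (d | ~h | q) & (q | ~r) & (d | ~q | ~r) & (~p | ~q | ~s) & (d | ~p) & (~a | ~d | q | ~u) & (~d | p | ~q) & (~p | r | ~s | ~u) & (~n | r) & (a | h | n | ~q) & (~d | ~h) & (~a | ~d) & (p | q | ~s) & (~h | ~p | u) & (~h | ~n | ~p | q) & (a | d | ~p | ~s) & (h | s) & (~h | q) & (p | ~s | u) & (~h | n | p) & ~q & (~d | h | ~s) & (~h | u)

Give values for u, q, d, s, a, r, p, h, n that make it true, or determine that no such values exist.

No satisfying assignment exists.

Case q = True:
  Clause (~q) is falsified — contradiction.
Case q = False:
  (q | ~r) forces r = False.
  (~n | r) forces n = False.
  (~h | q) forces h = False.
  (h | s) forces s = True.
  (p | q | ~s) forces p = True.
  (d | ~p) forces d = True.
  Clause (~d | h | ~s) is falsified — contradiction.
Both cases fail, so the formula is unsatisfiable.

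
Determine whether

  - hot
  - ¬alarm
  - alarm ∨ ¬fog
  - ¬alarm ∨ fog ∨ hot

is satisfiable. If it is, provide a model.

Unit clause (hot) forces hot = True.
Unit clause (¬alarm) forces alarm = False.
In (alarm ∨ ¬fog) only ¬fog is left, so fog = False.
All clauses satisfied.

fog = False, hot = True, alarm = False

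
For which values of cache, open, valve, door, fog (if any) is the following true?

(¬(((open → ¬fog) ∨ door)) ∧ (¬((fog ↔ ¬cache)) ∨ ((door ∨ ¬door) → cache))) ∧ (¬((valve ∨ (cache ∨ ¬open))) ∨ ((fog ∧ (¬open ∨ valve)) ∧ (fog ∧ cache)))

cache=T; open=T; valve=T; door=F; fog=T

  ¬(((open → ¬fog) ∨ door)) ∧ (¬((fog ↔ ¬cache)) ∨ ((door ∨ ¬door) → cache)) = True
    ¬(((open → ¬fog) ∨ door)) = True
      (open → ¬fog) ∨ door = False
        open → ¬fog = False
          ¬fog = False
    ¬((fog ↔ ¬cache)) ∨ ((door ∨ ¬door) → cache) = True
      ¬((fog ↔ ¬cache)) = True
        fog ↔ ¬cache = False
          ¬cache = False
      (door ∨ ¬door) → cache = True
        door ∨ ¬door = True
          ¬door = True
  ¬((valve ∨ (cache ∨ ¬open))) ∨ ((fog ∧ (¬open ∨ valve)) ∧ (fog ∧ cache)) = True
    ¬((valve ∨ (cache ∨ ¬open))) = False
      valve ∨ (cache ∨ ¬open) = True
        cache ∨ ¬open = True
          ¬open = False
    (fog ∧ (¬open ∨ valve)) ∧ (fog ∧ cache) = True
      fog ∧ (¬open ∨ valve) = True
        ¬open ∨ valve = True
          ¬open = False
      fog ∧ cache = True
Both conjuncts True, so the formula holds.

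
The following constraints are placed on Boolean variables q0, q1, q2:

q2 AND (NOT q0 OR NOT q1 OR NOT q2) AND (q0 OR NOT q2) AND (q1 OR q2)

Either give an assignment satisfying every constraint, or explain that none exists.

q0 = True, q1 = False, q2 = True

Unit clause (q2) forces q2 = True.
In (q0 OR NOT q2) only q0 is left, so q0 = True.
In (NOT q0 OR NOT q1 OR NOT q2) only NOT q1 is left, so q1 = False.
Check each clause:
  (q2): q2 holds.
  (NOT q0 OR NOT q1 OR NOT q2): NOT q1 holds.
  (q0 OR NOT q2): q0 holds.
  (q1 OR q2): q2 holds.
All clauses satisfied.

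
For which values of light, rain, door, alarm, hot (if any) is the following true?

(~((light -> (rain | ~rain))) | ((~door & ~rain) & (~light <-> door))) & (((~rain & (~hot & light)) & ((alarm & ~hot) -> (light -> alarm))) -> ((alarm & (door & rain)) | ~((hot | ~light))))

light: True; rain: False; door: False; alarm: True; hot: True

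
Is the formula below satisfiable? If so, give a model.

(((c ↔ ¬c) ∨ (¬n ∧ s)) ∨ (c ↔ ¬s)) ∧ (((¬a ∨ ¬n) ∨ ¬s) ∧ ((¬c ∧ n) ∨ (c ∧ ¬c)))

a=F, n=T, c=F, s=T

  ((c ↔ ¬c) ∨ (¬n ∧ s)) ∨ (c ↔ ¬s) = True
    (c ↔ ¬c) ∨ (¬n ∧ s) = False
      c ↔ ¬c = False
        ¬c = True
      ¬n ∧ s = False
        ¬n = False
    c ↔ ¬s = True
      ¬s = False
  ((¬a ∨ ¬n) ∨ ¬s) ∧ ((¬c ∧ n) ∨ (c ∧ ¬c)) = True
    (¬a ∨ ¬n) ∨ ¬s = True
      ¬a ∨ ¬n = True
        ¬a = True
        ¬n = False
      ¬s = False
    (¬c ∧ n) ∨ (c ∧ ¬c) = True
      ¬c ∧ n = True
        ¬c = True
      c ∧ ¬c = False
        ¬c = True
Both conjuncts True, so the formula holds.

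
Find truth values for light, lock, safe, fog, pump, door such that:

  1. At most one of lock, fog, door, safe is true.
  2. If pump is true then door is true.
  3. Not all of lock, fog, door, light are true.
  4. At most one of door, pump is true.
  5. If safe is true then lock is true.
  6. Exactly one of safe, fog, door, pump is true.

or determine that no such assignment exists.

light = False, lock = False, safe = False, fog = False, pump = False, door = True

  (1) {lock, fog, door, safe}: 1 true — at most one ✓
  (2) pump=F ⇒ door: vacuous ✓
  (3) {lock, fog, door, light}: 1/4 true — not all ✓
  (4) {door, pump}: 1 true — at most one ✓
  (5) safe=F ⇒ lock: vacuous ✓
  (6) {safe, fog, door, pump}: 1 true — exactly one ✓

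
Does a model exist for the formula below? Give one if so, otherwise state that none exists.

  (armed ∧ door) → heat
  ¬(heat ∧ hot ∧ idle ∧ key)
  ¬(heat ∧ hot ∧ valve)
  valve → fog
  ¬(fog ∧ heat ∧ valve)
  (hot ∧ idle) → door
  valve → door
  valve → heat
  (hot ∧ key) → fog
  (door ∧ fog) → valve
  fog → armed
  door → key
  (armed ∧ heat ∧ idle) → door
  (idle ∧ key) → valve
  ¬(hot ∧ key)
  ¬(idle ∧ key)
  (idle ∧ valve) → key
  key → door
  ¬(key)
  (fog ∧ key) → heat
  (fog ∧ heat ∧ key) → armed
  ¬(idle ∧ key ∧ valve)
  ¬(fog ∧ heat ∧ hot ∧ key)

armed = True; key = False; door = False; idle = False; fog = False; valve = False; hot = False; heat = True

Unit clause (¬key) forces key = False.
In (¬door ∨ key) only ¬door is left, so door = False.
In (door ∨ ¬valve) only ¬valve is left, so valve = False.
Set armed = True.
Set idle = False.
Set fog = False.
Set hot = False.
Set heat = True.
All clauses satisfied.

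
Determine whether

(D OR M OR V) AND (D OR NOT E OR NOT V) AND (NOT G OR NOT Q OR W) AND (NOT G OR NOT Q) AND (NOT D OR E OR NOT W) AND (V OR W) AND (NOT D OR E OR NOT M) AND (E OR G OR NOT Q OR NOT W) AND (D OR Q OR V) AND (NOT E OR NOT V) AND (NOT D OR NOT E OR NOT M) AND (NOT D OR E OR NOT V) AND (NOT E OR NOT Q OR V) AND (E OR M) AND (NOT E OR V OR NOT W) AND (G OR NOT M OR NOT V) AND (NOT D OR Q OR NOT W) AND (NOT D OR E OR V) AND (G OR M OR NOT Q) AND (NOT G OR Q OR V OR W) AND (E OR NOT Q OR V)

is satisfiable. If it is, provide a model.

Set Q = False.
Set W = True.
  then (NOT D OR Q OR NOT W) forces D = False.
  then (D OR Q OR V) forces V = True.
  then (NOT E OR NOT V) forces E = False.
  then (E OR M) forces M = True.
  then (G OR NOT M OR NOT V) forces G = True.
All clauses satisfied.

Q = False; W = True; D = False; M = True; V = True; E = False; G = True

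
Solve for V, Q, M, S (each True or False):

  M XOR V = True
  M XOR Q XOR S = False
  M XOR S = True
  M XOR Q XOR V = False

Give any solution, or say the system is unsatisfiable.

V: True; Q: True; M: False; S: True

M XOR V = F XOR T = True ✓
M XOR Q XOR S = F XOR T XOR T = False ✓
M XOR S = F XOR T = True ✓
M XOR Q XOR V = F XOR T XOR T = False ✓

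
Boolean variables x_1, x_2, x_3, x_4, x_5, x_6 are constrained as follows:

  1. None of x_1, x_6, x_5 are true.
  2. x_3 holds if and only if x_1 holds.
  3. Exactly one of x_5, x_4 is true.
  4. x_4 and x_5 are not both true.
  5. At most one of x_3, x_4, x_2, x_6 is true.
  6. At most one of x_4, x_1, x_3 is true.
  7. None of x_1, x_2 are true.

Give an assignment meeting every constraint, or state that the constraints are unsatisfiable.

x_1 = False, x_2 = False, x_3 = False, x_4 = True, x_5 = False, x_6 = False

  (1) {x_1, x_6, x_5}: 0 true — none ✓
  (2) x_3=F, x_1=F — same ✓
  (3) {x_5, x_4}: 1 true — exactly one ✓
  (4) x_4=T, x_5=F — not both ✓
  (5) {x_3, x_4, x_2, x_6}: 1 true — at most one ✓
  (6) {x_4, x_1, x_3}: 1 true — at most one ✓
  (7) {x_1, x_2}: 0 true — none ✓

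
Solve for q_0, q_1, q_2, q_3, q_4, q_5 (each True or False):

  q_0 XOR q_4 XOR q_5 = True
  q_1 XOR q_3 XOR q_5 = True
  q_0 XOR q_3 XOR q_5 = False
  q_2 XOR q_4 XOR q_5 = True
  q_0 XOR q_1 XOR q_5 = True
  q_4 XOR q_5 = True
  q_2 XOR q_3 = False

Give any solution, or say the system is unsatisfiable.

q_0 = False, q_1 = True, q_2 = False, q_3 = False, q_4 = True, q_5 = False

q_0 XOR q_4 XOR q_5 = F XOR T XOR F = True ✓
q_1 XOR q_3 XOR q_5 = T XOR F XOR F = True ✓
q_0 XOR q_3 XOR q_5 = F XOR F XOR F = False ✓
q_2 XOR q_4 XOR q_5 = F XOR T XOR F = True ✓
q_0 XOR q_1 XOR q_5 = F XOR T XOR F = True ✓
q_4 XOR q_5 = T XOR F = True ✓
q_2 XOR q_3 = F XOR F = False ✓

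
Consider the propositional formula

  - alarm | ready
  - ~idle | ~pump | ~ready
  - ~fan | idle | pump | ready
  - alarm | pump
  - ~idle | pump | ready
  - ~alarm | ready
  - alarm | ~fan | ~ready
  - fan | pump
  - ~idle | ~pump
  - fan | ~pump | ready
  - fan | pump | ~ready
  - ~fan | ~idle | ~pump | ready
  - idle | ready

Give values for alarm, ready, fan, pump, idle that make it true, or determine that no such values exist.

alarm = True, ready = True, fan = True, pump = False, idle = False

Set alarm = True.
  then (~alarm | ready) forces ready = True.
Set fan = True.
Set pump = False.
Set idle = False.
All clauses satisfied.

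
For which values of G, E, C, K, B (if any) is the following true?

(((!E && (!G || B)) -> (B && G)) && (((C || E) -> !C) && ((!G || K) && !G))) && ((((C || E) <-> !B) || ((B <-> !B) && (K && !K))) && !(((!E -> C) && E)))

UNSATISFIABLE

Case G = True: the conjunct !G is False.
Case G = False: the formula simplifies to (E && ((C || E) -> !C)) && ((((C || E) <-> !B) || ((B <-> !B) && (K && !K))) && !(((!E -> C) && E))).
  E = True: the conjunct !(((!E -> C) && E)) becomes !((True && True)) = False.
  E = False: the conjunct E is False.
Both cases fail — unsatisfiable.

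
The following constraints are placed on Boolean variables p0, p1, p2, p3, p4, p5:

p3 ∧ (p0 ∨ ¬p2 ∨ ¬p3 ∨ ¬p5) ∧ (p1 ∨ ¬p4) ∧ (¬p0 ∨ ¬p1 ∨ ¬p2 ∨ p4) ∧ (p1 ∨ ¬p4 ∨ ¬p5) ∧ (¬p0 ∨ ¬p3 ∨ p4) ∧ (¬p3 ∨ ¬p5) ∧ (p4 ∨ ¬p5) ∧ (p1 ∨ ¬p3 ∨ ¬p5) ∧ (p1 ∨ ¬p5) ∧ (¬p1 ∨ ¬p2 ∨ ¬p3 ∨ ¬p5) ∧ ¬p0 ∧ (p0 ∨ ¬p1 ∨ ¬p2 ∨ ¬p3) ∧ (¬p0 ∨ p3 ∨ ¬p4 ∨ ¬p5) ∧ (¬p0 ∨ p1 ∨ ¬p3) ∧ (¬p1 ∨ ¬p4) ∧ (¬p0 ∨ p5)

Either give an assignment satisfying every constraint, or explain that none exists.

p0: False, p1: False, p2: True, p3: True, p4: False, p5: False

Unit clause (p3) forces p3 = True.
In (¬p3 ∨ ¬p5) only ¬p5 is left, so p5 = False.
Unit clause (¬p0) forces p0 = False.
Set p1 = False.
  then (p1 ∨ ¬p4) forces p4 = False.
Set p2 = True.
All clauses satisfied.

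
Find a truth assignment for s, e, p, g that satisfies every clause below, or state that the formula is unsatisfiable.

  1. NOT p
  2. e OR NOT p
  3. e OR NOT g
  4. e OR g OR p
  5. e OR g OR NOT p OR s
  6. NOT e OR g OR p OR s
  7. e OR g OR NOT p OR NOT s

Unit clause (NOT p) forces p = False.
Set s = True.
Set e = True.
Set g = True.
All clauses satisfied.

s = True; e = True; p = False; g = True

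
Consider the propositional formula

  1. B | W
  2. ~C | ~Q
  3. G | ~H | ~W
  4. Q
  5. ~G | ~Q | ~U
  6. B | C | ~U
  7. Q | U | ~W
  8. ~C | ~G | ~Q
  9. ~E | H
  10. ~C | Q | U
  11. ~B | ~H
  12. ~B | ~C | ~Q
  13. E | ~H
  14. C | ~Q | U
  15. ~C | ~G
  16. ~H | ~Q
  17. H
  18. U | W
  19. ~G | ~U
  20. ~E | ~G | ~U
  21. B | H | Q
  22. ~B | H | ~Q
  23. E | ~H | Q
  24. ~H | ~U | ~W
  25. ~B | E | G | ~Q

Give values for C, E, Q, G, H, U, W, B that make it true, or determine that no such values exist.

Case H = True:
  (Q) forces Q = True.
  Clause (~H | ~Q) is falsified — contradiction.
Case H = False:
  Clause (H) is falsified — contradiction.
Both cases fail, so the formula is unsatisfiable.

The formula is unsatisfiable.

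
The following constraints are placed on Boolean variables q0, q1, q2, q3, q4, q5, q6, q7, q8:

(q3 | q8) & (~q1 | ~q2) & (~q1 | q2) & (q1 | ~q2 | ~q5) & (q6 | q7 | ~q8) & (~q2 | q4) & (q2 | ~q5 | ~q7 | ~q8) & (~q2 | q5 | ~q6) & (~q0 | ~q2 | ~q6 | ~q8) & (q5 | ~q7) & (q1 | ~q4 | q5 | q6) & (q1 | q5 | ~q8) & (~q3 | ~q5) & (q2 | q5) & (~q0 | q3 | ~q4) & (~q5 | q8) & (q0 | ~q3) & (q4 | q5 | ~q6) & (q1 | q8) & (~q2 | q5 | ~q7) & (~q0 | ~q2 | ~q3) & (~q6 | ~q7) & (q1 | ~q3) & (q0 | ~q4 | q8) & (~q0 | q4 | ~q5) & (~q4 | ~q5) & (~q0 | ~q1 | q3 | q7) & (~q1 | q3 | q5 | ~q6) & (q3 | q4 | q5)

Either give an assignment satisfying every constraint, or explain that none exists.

q0: False; q1: False; q2: False; q3: False; q4: False; q5: True; q6: True; q7: False; q8: True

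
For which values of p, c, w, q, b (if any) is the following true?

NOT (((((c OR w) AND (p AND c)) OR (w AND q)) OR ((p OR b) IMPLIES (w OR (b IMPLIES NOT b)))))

p: False; c: False; w: False; q: False; b: True

  NOT (((((c OR w) AND (p AND c)) OR (w AND q)) OR ((p OR b) IMPLIES (w OR (b IMPLIES NOT b))))) = True
    (((c OR w) AND (p AND c)) OR (w AND q)) OR ((p OR b) IMPLIES (w OR (b IMPLIES NOT b))) = False
      ((c OR w) AND (p AND c)) OR (w AND q) = False
        (c OR w) AND (p AND c) = False
          c OR w = False
          p AND c = False
        w AND q = False
      (p OR b) IMPLIES (w OR (b IMPLIES NOT b)) = False
        p OR b = True
        w OR (b IMPLIES NOT b) = False
          b IMPLIES NOT b = False
            NOT b = False
The formula evaluates to True.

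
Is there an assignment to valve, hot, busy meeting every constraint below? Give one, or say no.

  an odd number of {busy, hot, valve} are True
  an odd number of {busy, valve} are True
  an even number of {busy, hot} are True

valve: True, hot: False, busy: False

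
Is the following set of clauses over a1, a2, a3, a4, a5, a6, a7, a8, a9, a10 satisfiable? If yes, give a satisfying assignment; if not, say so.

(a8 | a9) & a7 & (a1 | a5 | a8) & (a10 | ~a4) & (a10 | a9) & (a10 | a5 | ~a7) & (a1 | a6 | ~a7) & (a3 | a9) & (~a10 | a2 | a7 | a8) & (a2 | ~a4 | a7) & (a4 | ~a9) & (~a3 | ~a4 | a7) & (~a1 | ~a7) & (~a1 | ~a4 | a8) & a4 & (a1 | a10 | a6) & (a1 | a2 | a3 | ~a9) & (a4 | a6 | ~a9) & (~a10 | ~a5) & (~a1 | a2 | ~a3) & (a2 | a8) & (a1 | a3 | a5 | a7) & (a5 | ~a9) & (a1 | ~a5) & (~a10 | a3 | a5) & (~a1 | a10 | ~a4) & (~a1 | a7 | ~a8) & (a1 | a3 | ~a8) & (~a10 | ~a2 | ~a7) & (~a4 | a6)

a1 = False, a2 = False, a3 = True, a4 = True, a5 = False, a6 = True, a7 = True, a8 = True, a9 = False, a10 = True

Unit clause (a7) forces a7 = True.
In (~a1 | ~a7) only ~a1 is left, so a1 = False.
Unit clause (a4) forces a4 = True.
In (a1 | ~a5) only ~a5 is left, so a5 = False.
In (~a4 | a6) only a6 is left, so a6 = True.
In (a1 | a5 | a8) only a8 is left, so a8 = True.
In (a10 | ~a4) only a10 is left, so a10 = True.
In (a5 | ~a9) only ~a9 is left, so a9 = False.
In (~a10 | a3 | a5) only a3 is left, so a3 = True.
In (~a10 | ~a2 | ~a7) only ~a2 is left, so a2 = False.
All clauses satisfied.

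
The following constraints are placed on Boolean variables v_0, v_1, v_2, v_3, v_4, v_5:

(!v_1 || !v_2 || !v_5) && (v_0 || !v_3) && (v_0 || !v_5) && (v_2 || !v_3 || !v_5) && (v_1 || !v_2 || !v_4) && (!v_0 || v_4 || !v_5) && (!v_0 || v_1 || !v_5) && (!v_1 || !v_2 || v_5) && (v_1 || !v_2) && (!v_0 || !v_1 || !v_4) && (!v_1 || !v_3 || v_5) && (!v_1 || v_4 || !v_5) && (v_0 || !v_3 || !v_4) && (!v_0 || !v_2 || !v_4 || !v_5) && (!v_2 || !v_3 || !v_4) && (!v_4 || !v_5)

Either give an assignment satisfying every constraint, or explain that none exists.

v_0 = True; v_1 = False; v_2 = False; v_3 = True; v_4 = False; v_5 = False

Set v_0 = True.
Set v_1 = False.
  then (!v_0 || v_1 || !v_5) forces v_5 = False.
  then (v_1 || !v_2) forces v_2 = False.
Set v_3 = True.
Set v_4 = False.
All clauses satisfied.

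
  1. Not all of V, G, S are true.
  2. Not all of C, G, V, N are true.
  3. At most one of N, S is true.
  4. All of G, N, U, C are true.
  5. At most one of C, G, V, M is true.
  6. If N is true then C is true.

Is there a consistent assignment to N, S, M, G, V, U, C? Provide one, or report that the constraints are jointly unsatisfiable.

Case C = True:
  (4) forces G = True.
  Constraint (5) is violated (C=T, G=T) — contradiction.
Case C = False:
  Constraint (4) is violated (C=F) — contradiction.
Both cases fail — unsatisfiable.

UNSATISFIABLE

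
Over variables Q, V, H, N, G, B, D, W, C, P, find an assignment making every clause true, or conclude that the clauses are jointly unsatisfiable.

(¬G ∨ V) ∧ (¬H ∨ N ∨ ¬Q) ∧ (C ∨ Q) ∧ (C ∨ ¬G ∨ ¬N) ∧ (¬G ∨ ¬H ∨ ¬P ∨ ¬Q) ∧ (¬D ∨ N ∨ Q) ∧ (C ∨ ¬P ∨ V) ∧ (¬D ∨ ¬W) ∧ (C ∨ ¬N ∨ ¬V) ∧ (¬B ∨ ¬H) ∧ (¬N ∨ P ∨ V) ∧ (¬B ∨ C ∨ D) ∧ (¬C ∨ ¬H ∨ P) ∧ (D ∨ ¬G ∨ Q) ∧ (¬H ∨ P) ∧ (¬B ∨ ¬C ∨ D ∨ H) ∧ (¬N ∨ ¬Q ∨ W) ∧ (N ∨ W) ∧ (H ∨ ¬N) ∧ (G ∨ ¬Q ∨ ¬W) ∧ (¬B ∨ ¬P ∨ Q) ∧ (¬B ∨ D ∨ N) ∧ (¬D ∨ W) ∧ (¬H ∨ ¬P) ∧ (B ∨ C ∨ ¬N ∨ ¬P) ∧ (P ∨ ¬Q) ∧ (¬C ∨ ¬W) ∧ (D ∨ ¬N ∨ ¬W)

Q = True, V = True, H = False, N = False, G = True, B = False, D = False, W = True, C = False, P = True

Set Q = True.
  then (P ∨ ¬Q) forces P = True.
  then (¬H ∨ ¬P) forces H = False.
  then (H ∨ ¬N) forces N = False.
  then (N ∨ W) forces W = True.
  then (G ∨ ¬Q ∨ ¬W) forces G = True.
  then (¬C ∨ ¬W) forces C = False.
  then (¬G ∨ V) forces V = True.
  then (¬D ∨ ¬W) forces D = False.
  then (¬B ∨ C ∨ D) forces B = False.
All clauses satisfied.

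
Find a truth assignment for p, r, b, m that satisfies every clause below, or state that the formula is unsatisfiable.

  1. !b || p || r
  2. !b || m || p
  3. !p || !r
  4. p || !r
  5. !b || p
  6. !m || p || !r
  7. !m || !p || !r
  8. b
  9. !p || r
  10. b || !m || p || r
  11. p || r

Unsatisfiable — no assignment works.

Case p = True:
  (!p || !r) forces r = False.
  Clause (!p || r) is falsified — contradiction.
Case p = False:
  (p || !r) forces r = False.
  Clause (p || r) is falsified — contradiction.
Both cases fail, so the formula is unsatisfiable.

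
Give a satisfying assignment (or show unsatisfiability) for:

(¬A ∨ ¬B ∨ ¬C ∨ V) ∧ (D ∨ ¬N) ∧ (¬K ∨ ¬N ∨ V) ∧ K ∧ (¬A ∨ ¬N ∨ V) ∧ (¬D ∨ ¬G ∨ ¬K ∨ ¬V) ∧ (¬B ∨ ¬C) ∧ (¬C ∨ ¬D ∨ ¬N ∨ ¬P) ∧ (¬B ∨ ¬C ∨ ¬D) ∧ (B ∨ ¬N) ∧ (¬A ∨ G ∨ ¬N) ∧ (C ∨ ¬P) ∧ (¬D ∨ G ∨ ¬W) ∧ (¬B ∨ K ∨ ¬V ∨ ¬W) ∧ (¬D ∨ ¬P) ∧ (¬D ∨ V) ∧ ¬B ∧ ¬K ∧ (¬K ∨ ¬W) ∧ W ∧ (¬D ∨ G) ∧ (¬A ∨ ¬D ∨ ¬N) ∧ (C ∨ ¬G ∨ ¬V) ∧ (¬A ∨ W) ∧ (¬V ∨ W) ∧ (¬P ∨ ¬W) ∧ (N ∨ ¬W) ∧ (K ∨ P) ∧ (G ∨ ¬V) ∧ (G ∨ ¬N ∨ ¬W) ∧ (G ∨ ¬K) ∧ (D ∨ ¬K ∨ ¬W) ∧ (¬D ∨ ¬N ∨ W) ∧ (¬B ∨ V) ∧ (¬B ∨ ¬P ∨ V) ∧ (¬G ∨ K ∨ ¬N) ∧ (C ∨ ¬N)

No satisfying assignment exists.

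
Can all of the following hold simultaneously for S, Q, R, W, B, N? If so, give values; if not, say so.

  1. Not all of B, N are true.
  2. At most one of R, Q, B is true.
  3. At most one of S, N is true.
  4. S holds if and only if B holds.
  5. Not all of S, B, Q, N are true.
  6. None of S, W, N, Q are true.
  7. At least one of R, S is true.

S = False; Q = False; R = True; W = False; B = False; N = False

  (1) {B, N}: 0/2 true — not all ✓
  (2) {R, Q, B}: 1 true — at most one ✓
  (3) {S, N}: 0 true — at most one ✓
  (4) S=F, B=F — same ✓
  (5) {S, B, Q, N}: 0/4 true — not all ✓
  (6) {S, W, N, Q}: 0 true — none ✓
  (7) {R, S}: 1 true — at least one ✓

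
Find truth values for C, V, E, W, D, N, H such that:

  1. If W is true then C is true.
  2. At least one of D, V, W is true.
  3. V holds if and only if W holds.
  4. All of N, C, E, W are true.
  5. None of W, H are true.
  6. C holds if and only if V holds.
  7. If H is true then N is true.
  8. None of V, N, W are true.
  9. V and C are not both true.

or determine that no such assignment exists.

No satisfying assignment exists.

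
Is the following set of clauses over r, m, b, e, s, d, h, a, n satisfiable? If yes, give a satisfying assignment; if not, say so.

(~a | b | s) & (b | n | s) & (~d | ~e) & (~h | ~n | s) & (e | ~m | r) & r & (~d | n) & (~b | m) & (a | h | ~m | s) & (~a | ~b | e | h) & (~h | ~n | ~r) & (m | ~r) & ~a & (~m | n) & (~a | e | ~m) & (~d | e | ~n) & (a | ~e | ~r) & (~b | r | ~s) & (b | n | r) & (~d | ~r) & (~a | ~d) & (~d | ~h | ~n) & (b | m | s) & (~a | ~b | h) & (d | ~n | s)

Unit clause (r) forces r = True.
In (m | ~r) only m is left, so m = True.
Unit clause (~a) forces a = False.
In (~m | n) only n is left, so n = True.
In (a | ~e | ~r) only ~e is left, so e = False.
In (~d | ~r) only ~d is left, so d = False.
In (d | ~n | s) only s is left, so s = True.
In (~h | ~n | ~r) only ~h is left, so h = False.
Set b = True.
All clauses satisfied.

r: True; m: True; b: True; e: False; s: True; d: False; h: False; a: False; n: True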